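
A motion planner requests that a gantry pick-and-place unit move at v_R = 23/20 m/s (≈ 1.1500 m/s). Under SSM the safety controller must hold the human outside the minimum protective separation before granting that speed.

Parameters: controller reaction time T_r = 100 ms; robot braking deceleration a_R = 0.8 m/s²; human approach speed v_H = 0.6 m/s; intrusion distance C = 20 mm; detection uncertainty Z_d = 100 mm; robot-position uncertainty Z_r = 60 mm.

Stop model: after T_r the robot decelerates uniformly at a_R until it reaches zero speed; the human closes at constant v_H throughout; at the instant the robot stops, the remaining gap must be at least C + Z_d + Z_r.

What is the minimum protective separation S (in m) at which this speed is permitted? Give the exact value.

T_s = v_R/a_R = (23/20)/(4/5) = 1.4375 s
robot in T_r: 1.1500·0.1000 = 0.1150 m
robot under decel: 1.1500²/(2·0.8000) = 0.8266 m
person approaches 0.6000·(0.1000+1.4375) = 0.9225 m
residual clearance needed = 0.0200+0.1000+0.0600 = 0.1800 m
S_min ≈ 0.1150+0.8266+0.9225+0.1800  ⇒  S_min = 6541/3200 m

S_min = 6541/3200 m = 2.0441 m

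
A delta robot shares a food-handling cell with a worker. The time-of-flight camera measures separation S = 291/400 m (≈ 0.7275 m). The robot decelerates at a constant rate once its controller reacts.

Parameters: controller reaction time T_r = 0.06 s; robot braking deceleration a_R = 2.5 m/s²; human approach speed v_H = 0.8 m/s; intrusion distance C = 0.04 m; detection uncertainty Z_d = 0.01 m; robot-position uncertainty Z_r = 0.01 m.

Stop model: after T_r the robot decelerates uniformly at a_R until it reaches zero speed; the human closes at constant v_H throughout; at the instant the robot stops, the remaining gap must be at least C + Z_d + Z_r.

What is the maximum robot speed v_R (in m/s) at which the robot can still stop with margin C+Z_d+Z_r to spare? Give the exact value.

v_R_max = 21/20 m/s = 1.0500 m/s

collect terms ⇒ (1/5)·v_R² + (19/50)·v_R + (-1239/2000) = 0
  disc = (19/50)² − 4·(1/5)·(-1239/2000) = 16/25 ; √disc = 4/5
  v_R = (−(19/50) + 4/5) / (2·(1/5)) = 21/20 m/s
check:
braking lasts T_s = (21/20)/(5/2) = 0.4200 s
robot covers v_R·T_r = 1.0500·0.0600 = 0.0630 m before braking
braking distance = 1.0500²/(2·2.5000) = 0.2205 m
person approaches 0.8000·(0.0600+0.4200) = 0.3840 m
C+Z_d+Z_r = 0.0400+0.0100+0.0100 = 0.0600 m
sum ≈ 0.0630+0.2205+0.3840+0.0600 ≈ 0.7275 m = S ✓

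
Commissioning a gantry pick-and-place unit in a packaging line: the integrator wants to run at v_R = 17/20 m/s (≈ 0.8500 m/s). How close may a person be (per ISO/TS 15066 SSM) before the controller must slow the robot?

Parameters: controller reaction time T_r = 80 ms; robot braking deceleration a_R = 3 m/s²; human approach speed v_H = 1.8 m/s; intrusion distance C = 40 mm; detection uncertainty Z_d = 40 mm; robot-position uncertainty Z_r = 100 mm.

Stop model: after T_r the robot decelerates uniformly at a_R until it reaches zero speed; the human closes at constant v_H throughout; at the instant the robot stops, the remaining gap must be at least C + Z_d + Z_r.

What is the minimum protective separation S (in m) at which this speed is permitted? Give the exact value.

T_s = v_R/a_R = (17/20)/3 = 0.2833 s
reaction-phase robot travel = 0.8500·0.0800 = 0.0680 m
robot under decel: 0.8500²/(2·3.0000) = 0.1204 m
person approaches 1.8000·(0.0800+0.2833) = 0.6540 m
margins: 0.0400+0.0400+0.1000 = 0.1800 m
S_min ≈ 0.0680+0.1204+0.6540+0.1800  ⇒  S_min = 12269/12000 m

S_min = 12269/12000 m = 1.0224 m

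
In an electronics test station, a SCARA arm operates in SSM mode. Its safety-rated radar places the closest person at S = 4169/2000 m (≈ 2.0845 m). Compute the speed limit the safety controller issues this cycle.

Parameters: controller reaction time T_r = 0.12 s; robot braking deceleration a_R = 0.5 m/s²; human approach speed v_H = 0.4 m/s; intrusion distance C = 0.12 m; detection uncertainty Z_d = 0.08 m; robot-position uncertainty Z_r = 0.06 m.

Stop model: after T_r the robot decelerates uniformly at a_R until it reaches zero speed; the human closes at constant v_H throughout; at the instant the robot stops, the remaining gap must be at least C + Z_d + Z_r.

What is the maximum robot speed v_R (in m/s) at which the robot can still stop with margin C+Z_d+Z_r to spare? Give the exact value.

quadratic (1)·v² + (23/25)·v + (-3553/2000) = 0
  disc = (23/25)² − 4·(1)·(-3553/2000) = 19881/2500 ; √disc = 141/50
  v_R = (−(23/25) + 141/50) / (2·(1)) = 19/20 m/s
check:
stop time T_s = (19/20)/(1/2) = 1.9000 s
robot in T_r: 0.9500·0.1200 = 0.1140 m
robot covers 0.9500·1.9000 − ½·0.5000·1.9000² = 0.9025 m while stopping
human over T_r+T_s: 0.4000·(0.1200+1.9000) = 0.8080 m
residual clearance needed = 0.1200+0.0800+0.0600 = 0.2600 m
sum ≈ 0.1140+0.9025+0.8080+0.2600 ≈ 2.0845 m = S ✓

v_R_max = 19/20 m/s = 0.9500 m/s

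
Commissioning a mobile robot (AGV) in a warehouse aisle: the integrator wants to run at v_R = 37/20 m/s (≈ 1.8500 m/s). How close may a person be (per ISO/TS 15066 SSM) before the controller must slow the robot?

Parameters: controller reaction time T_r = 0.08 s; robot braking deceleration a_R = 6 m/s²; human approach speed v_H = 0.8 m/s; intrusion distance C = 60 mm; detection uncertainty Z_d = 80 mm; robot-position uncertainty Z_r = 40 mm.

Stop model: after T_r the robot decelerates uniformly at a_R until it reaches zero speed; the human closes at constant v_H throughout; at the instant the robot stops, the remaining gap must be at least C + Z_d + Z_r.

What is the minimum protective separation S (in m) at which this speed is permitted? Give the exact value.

S_min = 7391/8000 m = 0.9239 m

T_s = v_R/a_R = (37/20)/6 = 0.3083 s
reaction-phase robot travel = 1.8500·0.0800 = 0.1480 m
robot covers 1.8500·0.3083 − ½·6.0000·0.3083² = 0.2852 m while stopping
person approaches 0.8000·(0.0800+0.3083) = 0.3107 m
margins: 0.0600+0.0800+0.0400 = 0.1800 m
S_min ≈ 0.1480+0.2852+0.3107+0.1800  ⇒  S_min = 7391/8000 m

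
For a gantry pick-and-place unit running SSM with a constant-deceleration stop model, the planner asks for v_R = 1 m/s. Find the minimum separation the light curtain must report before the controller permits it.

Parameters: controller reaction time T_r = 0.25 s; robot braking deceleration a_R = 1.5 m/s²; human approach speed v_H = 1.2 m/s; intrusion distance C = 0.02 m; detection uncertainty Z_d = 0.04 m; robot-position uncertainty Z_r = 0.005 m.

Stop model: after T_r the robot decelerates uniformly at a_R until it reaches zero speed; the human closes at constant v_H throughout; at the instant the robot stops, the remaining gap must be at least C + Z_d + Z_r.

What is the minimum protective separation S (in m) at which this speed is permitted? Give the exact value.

S_min = 1049/600 m = 1.7483 m

T_s = v_R/a_R = 1/(3/2) = 0.6667 s
robot in T_r: 1.0000·0.2500 = 0.2500 m
robot covers 1.0000·0.6667 − ½·1.5000·0.6667² = 0.3333 m while stopping
person approaches 1.2000·(0.2500+0.6667) = 1.1000 m
residual clearance needed = 0.0200+0.0400+0.0050 = 0.0650 m
S_min ≈ 0.2500+0.3333+1.1000+0.0650  ⇒  S_min = 1049/600 m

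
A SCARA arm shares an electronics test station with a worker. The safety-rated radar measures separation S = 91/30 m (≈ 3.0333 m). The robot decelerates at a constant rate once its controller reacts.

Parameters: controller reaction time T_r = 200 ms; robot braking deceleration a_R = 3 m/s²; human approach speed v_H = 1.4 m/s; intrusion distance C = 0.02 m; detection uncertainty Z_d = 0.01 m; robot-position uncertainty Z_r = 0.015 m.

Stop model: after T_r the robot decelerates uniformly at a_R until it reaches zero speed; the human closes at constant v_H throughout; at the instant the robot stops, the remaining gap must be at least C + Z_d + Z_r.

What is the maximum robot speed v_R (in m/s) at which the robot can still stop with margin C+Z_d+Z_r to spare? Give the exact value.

v_R_max = 5/2 m/s = 2.5000 m/s

collect terms ⇒ (1/6)·v_R² + (2/3)·v_R + (-65/24) = 0
  disc = (2/3)² − 4·(1/6)·(-65/24) = 9/4 ; √disc = 3/2
  v_R = (−(2/3) + 3/2) / (2·(1/6)) = 5/2 m/s
check:
braking lasts T_s = (5/2)/3 = 0.8333 s
robot covers v_R·T_r = 2.5000·0.2000 = 0.5000 m before braking
braking distance = 2.5000²/(2·3.0000) = 1.0417 m
person approaches 1.4000·(0.2000+0.8333) = 1.4467 m
C+Z_d+Z_r = 0.0200+0.0100+0.0150 = 0.0450 m
sum ≈ 0.5000+1.0417+1.4467+0.0450 ≈ 3.0333 m = S ✓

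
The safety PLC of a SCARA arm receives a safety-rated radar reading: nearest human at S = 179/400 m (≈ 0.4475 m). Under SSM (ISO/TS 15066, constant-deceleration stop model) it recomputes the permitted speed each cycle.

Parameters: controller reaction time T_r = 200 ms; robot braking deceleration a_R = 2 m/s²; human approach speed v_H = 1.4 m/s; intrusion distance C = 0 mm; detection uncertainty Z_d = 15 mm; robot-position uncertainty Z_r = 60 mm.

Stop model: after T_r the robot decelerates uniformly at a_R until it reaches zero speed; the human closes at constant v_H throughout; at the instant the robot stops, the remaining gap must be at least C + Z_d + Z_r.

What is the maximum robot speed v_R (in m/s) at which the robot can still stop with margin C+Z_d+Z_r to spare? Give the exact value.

v_R_max = 1/10 m/s = 0.1000 m/s

quadratic (1/4)·v² + (9/10)·v + (-37/400) = 0
  disc = (9/10)² − 4·(1/4)·(-37/400) = 361/400 ; √disc = 19/20
  v_R = (−(9/10) + 19/20) / (2·(1/4)) = 1/10 m/s
check:
braking lasts T_s = (1/10)/2 = 0.0500 s
reaction-phase robot travel = 0.1000·0.2000 = 0.0200 m
robot under decel: 0.1000²/(2·2.0000) = 0.0025 m
human over T_r+T_s: 1.4000·(0.2000+0.0500) = 0.3500 m
C+Z_d+Z_r = 0.0000+0.0150+0.0600 = 0.0750 m
sum ≈ 0.0200+0.0025+0.3500+0.0750 ≈ 0.4475 m = S ✓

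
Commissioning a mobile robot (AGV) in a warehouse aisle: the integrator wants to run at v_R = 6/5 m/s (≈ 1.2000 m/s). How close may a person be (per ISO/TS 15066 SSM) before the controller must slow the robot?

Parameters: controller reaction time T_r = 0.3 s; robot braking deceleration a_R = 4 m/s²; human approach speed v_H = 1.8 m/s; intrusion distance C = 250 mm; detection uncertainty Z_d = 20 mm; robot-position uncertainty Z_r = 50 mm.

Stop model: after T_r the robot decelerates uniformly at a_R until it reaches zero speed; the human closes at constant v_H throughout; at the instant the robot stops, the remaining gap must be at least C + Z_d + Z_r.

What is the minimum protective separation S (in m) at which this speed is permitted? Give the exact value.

S_min = 97/50 m = 1.9400 m

T_s = v_R/a_R = (6/5)/4 = 0.3000 s
robot in T_r: 1.2000·0.3000 = 0.3600 m
braking distance = 1.2000²/(2·4.0000) = 0.1800 m
person approaches 1.8000·(0.3000+0.3000) = 1.0800 m
C+Z_d+Z_r = 0.2500+0.0200+0.0500 = 0.3200 m
S_min ≈ 0.3600+0.1800+1.0800+0.3200  ⇒  S_min = 97/50 m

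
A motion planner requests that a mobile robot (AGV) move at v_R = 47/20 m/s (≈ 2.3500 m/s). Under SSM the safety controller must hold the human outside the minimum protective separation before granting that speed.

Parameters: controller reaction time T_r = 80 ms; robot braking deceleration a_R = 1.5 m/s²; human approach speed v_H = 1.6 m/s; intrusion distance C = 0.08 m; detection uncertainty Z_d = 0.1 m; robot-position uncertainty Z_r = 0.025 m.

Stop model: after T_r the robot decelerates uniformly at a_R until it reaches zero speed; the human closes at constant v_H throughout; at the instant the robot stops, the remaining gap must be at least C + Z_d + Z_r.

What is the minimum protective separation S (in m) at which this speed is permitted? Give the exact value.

S_min = 9737/2000 m = 4.8685 m

stop time T_s = (47/20)/(3/2) = 1.5667 s
reaction-phase robot travel = 2.3500·0.0800 = 0.1880 m
braking distance = 2.3500²/(2·1.5000) = 1.8408 m
human over T_r+T_s: 1.6000·(0.0800+1.5667) = 2.6347 m
margins: 0.0800+0.1000+0.0250 = 0.2050 m
S_min ≈ 0.1880+1.8408+2.6347+0.2050  ⇒  S_min = 9737/2000 m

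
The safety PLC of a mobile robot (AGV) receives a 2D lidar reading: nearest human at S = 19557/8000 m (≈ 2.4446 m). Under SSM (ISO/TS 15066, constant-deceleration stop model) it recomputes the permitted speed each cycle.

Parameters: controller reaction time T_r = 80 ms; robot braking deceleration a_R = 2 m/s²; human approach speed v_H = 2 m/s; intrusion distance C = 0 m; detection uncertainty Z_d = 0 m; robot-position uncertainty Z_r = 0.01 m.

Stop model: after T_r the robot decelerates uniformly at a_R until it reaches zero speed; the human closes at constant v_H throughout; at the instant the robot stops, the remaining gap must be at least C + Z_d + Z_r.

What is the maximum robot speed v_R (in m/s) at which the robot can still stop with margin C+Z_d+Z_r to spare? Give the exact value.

v_R_max = 31/20 m/s = 1.5500 m/s

collect terms ⇒ (1/4)·v_R² + (27/25)·v_R + (-18197/8000) = 0
  disc = (27/25)² − 4·(1/4)·(-18197/8000) = 137641/40000 ; √disc = 371/200
  v_R = (−(27/25) + 371/200) / (2·(1/4)) = 31/20 m/s
check:
T_s = v_R/a_R = (31/20)/2 = 0.7750 s
robot in T_r: 1.5500·0.0800 = 0.1240 m
robot under decel: 1.5500²/(2·2.0000) = 0.6006 m
person approaches 2.0000·(0.0800+0.7750) = 1.7100 m
margins: 0.0000+0.0000+0.0100 = 0.0100 m
sum ≈ 0.1240+0.6006+1.7100+0.0100 ≈ 2.4446 m = S ✓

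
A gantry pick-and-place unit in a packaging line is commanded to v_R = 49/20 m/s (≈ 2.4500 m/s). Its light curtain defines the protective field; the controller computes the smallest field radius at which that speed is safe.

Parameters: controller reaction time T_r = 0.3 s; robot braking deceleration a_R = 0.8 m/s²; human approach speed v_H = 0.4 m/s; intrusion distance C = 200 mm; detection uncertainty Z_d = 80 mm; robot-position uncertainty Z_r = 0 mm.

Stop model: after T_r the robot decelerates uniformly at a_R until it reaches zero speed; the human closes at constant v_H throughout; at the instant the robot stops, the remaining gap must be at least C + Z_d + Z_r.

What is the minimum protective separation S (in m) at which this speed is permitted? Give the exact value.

stop time T_s = (49/20)/(4/5) = 3.0625 s
reaction-phase robot travel = 2.4500·0.3000 = 0.7350 m
robot under decel: 2.4500²/(2·0.8000) = 3.7516 m
human closes 0.4000·3.3625 = 1.3450 m
margins: 0.2000+0.0800+0.0000 = 0.2800 m
S_min ≈ 0.7350+3.7516+1.3450+0.2800  ⇒  S_min = 19557/3200 m

S_min = 19557/3200 m = 6.1116 m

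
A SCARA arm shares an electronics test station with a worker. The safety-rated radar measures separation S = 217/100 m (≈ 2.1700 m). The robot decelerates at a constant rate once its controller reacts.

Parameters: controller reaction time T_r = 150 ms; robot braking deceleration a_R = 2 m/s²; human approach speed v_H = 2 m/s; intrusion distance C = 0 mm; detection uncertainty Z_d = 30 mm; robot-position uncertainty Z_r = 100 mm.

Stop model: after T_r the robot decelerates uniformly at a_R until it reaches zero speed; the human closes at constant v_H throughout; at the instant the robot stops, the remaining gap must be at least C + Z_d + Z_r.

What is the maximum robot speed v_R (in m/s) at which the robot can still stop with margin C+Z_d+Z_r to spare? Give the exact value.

v_R_max = 6/5 m/s = 1.2000 m/s

collect terms ⇒ (1/4)·v_R² + (23/20)·v_R + (-87/50) = 0
  disc = (23/20)² − 4·(1/4)·(-87/50) = 49/16 ; √disc = 7/4
  v_R = (−(23/20) + 7/4) / (2·(1/4)) = 6/5 m/s
check:
stop time T_s = (6/5)/2 = 0.6000 s
robot covers v_R·T_r = 1.2000·0.1500 = 0.1800 m before braking
robot under decel: 1.2000²/(2·2.0000) = 0.3600 m
person approaches 2.0000·(0.1500+0.6000) = 1.5000 m
C+Z_d+Z_r = 0.0000+0.0300+0.1000 = 0.1300 m
sum ≈ 0.1800+0.3600+1.5000+0.1300 ≈ 2.1700 m = S ✓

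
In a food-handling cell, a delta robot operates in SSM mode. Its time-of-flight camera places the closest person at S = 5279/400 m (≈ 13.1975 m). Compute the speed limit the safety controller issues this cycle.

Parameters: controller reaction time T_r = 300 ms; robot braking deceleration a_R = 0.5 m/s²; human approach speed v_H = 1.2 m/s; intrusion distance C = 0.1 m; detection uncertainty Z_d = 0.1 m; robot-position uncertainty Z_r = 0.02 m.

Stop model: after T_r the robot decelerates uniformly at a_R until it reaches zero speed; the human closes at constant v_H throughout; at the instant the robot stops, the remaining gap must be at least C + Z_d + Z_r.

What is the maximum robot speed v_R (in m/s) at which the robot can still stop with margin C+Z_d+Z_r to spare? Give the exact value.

v_R_max = 49/20 m/s = 2.4500 m/s

at the boundary: (1)·v² + (27/10)·v + (-5047/400) = 0
  disc = (27/10)² − 4·(1)·(-5047/400) = 1444/25 ; √disc = 38/5
  v_R = (−(27/10) + 38/5) / (2·(1)) = 49/20 m/s
check:
stop time T_s = (49/20)/(1/2) = 4.9000 s
robot covers v_R·T_r = 2.4500·0.3000 = 0.7350 m before braking
braking distance = 2.4500²/(2·0.5000) = 6.0025 m
human over T_r+T_s: 1.2000·(0.3000+4.9000) = 6.2400 m
margins: 0.1000+0.1000+0.0200 = 0.2200 m
sum ≈ 0.7350+6.0025+6.2400+0.2200 ≈ 13.1975 m = S ✓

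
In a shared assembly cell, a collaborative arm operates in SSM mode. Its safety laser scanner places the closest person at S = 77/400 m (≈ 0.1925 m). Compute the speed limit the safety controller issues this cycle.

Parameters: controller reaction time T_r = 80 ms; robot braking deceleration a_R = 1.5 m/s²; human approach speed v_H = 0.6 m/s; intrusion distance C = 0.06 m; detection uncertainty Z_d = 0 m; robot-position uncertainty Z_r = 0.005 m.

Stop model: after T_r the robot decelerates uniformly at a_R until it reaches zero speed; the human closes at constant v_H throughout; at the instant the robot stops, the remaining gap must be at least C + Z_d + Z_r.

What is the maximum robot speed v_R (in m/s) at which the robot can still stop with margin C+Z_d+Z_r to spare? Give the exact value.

quadratic (1/3)·v² + (12/25)·v + (-159/2000) = 0
  disc = (12/25)² − 4·(1/3)·(-159/2000) = 841/2500 ; √disc = 29/50
  v_R = (−(12/25) + 29/50) / (2·(1/3)) = 3/20 m/s
check:
T_s = v_R/a_R = (3/20)/(3/2) = 0.1000 s
reaction-phase robot travel = 0.1500·0.0800 = 0.0120 m
robot under decel: 0.1500²/(2·1.5000) = 0.0075 m
human over T_r+T_s: 0.6000·(0.0800+0.1000) = 0.1080 m
C+Z_d+Z_r = 0.0600+0.0000+0.0050 = 0.0650 m
sum ≈ 0.0120+0.0075+0.1080+0.0650 ≈ 0.1925 m = S ✓

v_R_max = 3/20 m/s = 0.1500 m/s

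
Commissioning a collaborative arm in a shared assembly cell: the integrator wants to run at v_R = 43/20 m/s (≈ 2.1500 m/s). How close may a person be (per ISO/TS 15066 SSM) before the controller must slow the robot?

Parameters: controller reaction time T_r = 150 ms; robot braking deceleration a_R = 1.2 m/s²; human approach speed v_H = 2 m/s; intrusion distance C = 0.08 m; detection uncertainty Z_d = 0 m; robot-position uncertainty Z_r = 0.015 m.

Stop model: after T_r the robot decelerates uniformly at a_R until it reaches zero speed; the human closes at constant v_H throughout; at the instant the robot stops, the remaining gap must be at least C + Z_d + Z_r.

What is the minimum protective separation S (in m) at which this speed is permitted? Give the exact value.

stop time T_s = (43/20)/(6/5) = 1.7917 s
robot covers v_R·T_r = 2.1500·0.1500 = 0.3225 m before braking
robot covers 2.1500·1.7917 − ½·1.2000·1.7917² = 1.9260 m while stopping
person approaches 2.0000·(0.1500+1.7917) = 3.8833 m
residual clearance needed = 0.0800+0.0000+0.0150 = 0.0950 m
S_min ≈ 0.3225+1.9260+3.8833+0.0950  ⇒  S_min = 9963/1600 m

S_min = 9963/1600 m = 6.2269 m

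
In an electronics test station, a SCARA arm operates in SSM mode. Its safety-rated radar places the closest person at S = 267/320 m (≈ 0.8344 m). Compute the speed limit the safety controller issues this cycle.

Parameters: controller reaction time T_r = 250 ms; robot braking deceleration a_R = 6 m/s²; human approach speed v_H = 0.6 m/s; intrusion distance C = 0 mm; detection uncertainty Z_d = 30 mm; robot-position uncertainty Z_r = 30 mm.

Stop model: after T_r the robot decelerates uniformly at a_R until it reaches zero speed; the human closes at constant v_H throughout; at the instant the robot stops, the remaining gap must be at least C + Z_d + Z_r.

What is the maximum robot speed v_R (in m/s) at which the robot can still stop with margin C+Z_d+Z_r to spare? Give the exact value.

v_R_max = 27/20 m/s = 1.3500 m/s

at the boundary: (1/12)·v² + (7/20)·v + (-999/1600) = 0
  disc = (7/20)² − 4·(1/12)·(-999/1600) = 529/1600 ; √disc = 23/40
  v_R = (−(7/20) + 23/40) / (2·(1/12)) = 27/20 m/s
check:
T_s = v_R/a_R = (27/20)/6 = 0.2250 s
robot covers v_R·T_r = 1.3500·0.2500 = 0.3375 m before braking
robot under decel: 1.3500²/(2·6.0000) = 0.1519 m
human over T_r+T_s: 0.6000·(0.2500+0.2250) = 0.2850 m
residual clearance needed = 0.0000+0.0300+0.0300 = 0.0600 m
sum ≈ 0.3375+0.1519+0.2850+0.0600 ≈ 0.8344 m = S ✓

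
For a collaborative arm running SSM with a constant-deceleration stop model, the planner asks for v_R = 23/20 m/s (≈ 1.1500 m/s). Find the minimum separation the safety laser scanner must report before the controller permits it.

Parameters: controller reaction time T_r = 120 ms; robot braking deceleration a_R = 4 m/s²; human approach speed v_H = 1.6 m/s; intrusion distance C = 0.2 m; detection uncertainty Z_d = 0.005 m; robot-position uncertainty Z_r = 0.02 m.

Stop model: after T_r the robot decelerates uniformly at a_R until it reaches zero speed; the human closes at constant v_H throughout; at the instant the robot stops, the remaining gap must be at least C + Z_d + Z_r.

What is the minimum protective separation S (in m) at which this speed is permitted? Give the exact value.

stop time T_s = (23/20)/4 = 0.2875 s
robot covers v_R·T_r = 1.1500·0.1200 = 0.1380 m before braking
robot under decel: 1.1500²/(2·4.0000) = 0.1653 m
human closes 1.6000·0.4075 = 0.6520 m
margins: 0.2000+0.0050+0.0200 = 0.2250 m
S_min ≈ 0.1380+0.1653+0.6520+0.2250  ⇒  S_min = 3777/3200 m

S_min = 3777/3200 m = 1.1803 m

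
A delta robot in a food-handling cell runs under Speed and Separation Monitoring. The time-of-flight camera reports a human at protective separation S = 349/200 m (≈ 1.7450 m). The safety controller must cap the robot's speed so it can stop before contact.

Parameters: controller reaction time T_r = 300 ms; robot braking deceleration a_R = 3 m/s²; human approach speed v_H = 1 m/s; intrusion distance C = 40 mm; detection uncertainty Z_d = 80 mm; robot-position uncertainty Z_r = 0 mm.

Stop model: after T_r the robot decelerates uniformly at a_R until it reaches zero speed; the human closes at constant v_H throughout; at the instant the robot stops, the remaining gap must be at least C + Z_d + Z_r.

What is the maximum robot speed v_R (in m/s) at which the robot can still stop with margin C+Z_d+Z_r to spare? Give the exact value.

quadratic (1/6)·v² + (19/30)·v + (-53/40) = 0
  disc = (19/30)² − 4·(1/6)·(-53/40) = 289/225 ; √disc = 17/15
  v_R = (−(19/30) + 17/15) / (2·(1/6)) = 3/2 m/s
check:
T_s = v_R/a_R = (3/2)/3 = 0.5000 s
reaction-phase robot travel = 1.5000·0.3000 = 0.4500 m
robot under decel: 1.5000²/(2·3.0000) = 0.3750 m
person approaches 1.0000·(0.3000+0.5000) = 0.8000 m
residual clearance needed = 0.0400+0.0800+0.0000 = 0.1200 m
sum ≈ 0.4500+0.3750+0.8000+0.1200 ≈ 1.7450 m = S ✓

v_R_max = 3/2 m/s = 1.5000 m/s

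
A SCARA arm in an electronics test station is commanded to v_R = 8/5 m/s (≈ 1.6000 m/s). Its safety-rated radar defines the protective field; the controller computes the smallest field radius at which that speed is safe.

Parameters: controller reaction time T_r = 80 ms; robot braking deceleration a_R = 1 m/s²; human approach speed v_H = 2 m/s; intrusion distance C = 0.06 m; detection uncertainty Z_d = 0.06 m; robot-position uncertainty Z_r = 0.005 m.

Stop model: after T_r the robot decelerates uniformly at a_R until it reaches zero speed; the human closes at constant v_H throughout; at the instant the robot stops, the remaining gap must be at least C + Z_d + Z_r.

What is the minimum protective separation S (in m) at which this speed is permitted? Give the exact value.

stop time T_s = (8/5)/1 = 1.6000 s
robot in T_r: 1.6000·0.0800 = 0.1280 m
robot under decel: 1.6000²/(2·1.0000) = 1.2800 m
human over T_r+T_s: 2.0000·(0.0800+1.6000) = 3.3600 m
margins: 0.0600+0.0600+0.0050 = 0.1250 m
S_min ≈ 0.1280+1.2800+3.3600+0.1250  ⇒  S_min = 4893/1000 m

S_min = 4893/1000 m = 4.8930 m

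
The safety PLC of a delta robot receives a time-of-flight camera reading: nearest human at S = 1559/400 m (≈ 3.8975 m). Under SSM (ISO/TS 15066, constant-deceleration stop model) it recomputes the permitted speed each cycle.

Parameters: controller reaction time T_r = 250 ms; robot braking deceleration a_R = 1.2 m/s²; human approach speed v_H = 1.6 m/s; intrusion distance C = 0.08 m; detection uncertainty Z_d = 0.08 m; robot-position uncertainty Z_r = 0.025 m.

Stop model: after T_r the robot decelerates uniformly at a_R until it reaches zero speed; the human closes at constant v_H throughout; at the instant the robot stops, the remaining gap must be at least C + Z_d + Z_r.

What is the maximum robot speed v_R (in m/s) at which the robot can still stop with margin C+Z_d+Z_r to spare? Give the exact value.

v_R_max = 3/2 m/s = 1.5000 m/s

at the boundary: (5/12)·v² + (19/12)·v + (-53/16) = 0
  disc = (19/12)² − 4·(5/12)·(-53/16) = 289/36 ; √disc = 17/6
  v_R = (−(19/12) + 17/6) / (2·(5/12)) = 3/2 m/s
check:
braking lasts T_s = (3/2)/(6/5) = 1.2500 s
robot in T_r: 1.5000·0.2500 = 0.3750 m
robot covers 1.5000·1.2500 − ½·1.2000·1.2500² = 0.9375 m while stopping
human closes 1.6000·1.5000 = 2.4000 m
C+Z_d+Z_r = 0.0800+0.0800+0.0250 = 0.1850 m
sum ≈ 0.3750+0.9375+2.4000+0.1850 ≈ 3.8975 m = S ✓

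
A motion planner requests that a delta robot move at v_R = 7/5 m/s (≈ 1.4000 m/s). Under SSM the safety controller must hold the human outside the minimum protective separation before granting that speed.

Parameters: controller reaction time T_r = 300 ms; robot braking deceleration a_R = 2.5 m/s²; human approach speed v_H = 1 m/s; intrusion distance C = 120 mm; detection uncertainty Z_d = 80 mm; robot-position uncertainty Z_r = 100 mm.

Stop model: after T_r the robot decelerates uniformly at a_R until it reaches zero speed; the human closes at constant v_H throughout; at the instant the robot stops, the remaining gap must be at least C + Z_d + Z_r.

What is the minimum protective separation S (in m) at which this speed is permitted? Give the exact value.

S_min = 493/250 m = 1.9720 m

T_s = v_R/a_R = (7/5)/(5/2) = 0.5600 s
reaction-phase robot travel = 1.4000·0.3000 = 0.4200 m
robot covers 1.4000·0.5600 − ½·2.5000·0.5600² = 0.3920 m while stopping
person approaches 1.0000·(0.3000+0.5600) = 0.8600 m
C+Z_d+Z_r = 0.1200+0.0800+0.1000 = 0.3000 m
S_min ≈ 0.4200+0.3920+0.8600+0.3000  ⇒  S_min = 493/250 m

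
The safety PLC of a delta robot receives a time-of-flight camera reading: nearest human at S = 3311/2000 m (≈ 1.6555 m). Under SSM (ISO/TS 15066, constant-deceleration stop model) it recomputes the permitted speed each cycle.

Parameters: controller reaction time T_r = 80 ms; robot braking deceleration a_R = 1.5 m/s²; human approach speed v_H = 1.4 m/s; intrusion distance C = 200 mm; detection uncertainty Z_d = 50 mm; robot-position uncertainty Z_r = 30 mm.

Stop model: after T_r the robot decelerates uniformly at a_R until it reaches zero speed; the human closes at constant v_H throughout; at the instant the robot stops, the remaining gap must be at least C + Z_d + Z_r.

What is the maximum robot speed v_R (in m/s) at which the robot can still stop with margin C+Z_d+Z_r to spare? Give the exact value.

quadratic (1/3)·v² + (76/75)·v + (-2527/2000) = 0
  disc = (76/75)² − 4·(1/3)·(-2527/2000) = 61009/22500 ; √disc = 247/150
  v_R = (−(76/75) + 247/150) / (2·(1/3)) = 19/20 m/s
check:
stop time T_s = (19/20)/(3/2) = 0.6333 s
robot covers v_R·T_r = 0.9500·0.0800 = 0.0760 m before braking
braking distance = 0.9500²/(2·1.5000) = 0.3008 m
human over T_r+T_s: 1.4000·(0.0800+0.6333) = 0.9987 m
C+Z_d+Z_r = 0.2000+0.0500+0.0300 = 0.2800 m
sum ≈ 0.0760+0.3008+0.9987+0.2800 ≈ 1.6555 m = S ✓

v_R_max = 19/20 m/s = 0.9500 m/s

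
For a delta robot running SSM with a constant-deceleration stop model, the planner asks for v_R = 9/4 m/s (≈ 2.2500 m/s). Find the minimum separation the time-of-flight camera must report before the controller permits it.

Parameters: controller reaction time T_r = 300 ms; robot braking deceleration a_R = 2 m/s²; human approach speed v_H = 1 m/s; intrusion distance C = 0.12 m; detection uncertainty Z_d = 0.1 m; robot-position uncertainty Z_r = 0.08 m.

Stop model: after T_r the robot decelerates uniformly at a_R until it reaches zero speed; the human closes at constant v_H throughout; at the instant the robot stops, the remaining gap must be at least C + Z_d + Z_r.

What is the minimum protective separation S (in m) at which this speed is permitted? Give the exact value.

T_s = v_R/a_R = (9/4)/2 = 1.1250 s
reaction-phase robot travel = 2.2500·0.3000 = 0.6750 m
robot under decel: 2.2500²/(2·2.0000) = 1.2656 m
person approaches 1.0000·(0.3000+1.1250) = 1.4250 m
residual clearance needed = 0.1200+0.1000+0.0800 = 0.3000 m
S_min ≈ 0.6750+1.2656+1.4250+0.3000  ⇒  S_min = 1173/320 m

S_min = 1173/320 m = 3.6656 m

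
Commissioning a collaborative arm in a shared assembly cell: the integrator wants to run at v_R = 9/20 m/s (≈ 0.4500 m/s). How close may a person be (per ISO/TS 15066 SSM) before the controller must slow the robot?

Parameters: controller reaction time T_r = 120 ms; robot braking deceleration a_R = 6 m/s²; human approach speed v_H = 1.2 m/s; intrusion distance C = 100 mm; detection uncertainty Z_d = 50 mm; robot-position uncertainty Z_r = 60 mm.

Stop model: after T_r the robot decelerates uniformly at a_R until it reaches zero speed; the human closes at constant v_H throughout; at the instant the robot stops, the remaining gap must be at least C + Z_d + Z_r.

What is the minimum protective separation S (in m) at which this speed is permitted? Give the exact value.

S_min = 4119/8000 m = 0.5149 m

stop time T_s = (9/20)/6 = 0.0750 s
robot in T_r: 0.4500·0.1200 = 0.0540 m
braking distance = 0.4500²/(2·6.0000) = 0.0169 m
person approaches 1.2000·(0.1200+0.0750) = 0.2340 m
margins: 0.1000+0.0500+0.0600 = 0.2100 m
S_min ≈ 0.0540+0.0169+0.2340+0.2100  ⇒  S_min = 4119/8000 m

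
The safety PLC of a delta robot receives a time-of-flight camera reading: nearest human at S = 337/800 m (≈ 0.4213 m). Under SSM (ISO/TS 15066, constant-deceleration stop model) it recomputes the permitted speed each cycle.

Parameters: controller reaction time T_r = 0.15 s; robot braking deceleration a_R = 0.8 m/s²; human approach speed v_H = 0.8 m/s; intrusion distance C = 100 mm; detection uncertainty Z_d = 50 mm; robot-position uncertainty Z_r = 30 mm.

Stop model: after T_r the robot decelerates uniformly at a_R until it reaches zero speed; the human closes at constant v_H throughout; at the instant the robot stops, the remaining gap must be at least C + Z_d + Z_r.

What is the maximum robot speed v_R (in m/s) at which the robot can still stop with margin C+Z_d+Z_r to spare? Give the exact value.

v_R_max = 1/10 m/s = 0.1000 m/s

quadratic (5/8)·v² + (23/20)·v + (-97/800) = 0
  disc = (23/20)² − 4·(5/8)·(-97/800) = 2601/1600 ; √disc = 51/40
  v_R = (−(23/20) + 51/40) / (2·(5/8)) = 1/10 m/s
check:
T_s = v_R/a_R = (1/10)/(4/5) = 0.1250 s
reaction-phase robot travel = 0.1000·0.1500 = 0.0150 m
robot under decel: 0.1000²/(2·0.8000) = 0.0063 m
human over T_r+T_s: 0.8000·(0.1500+0.1250) = 0.2200 m
margins: 0.1000+0.0500+0.0300 = 0.1800 m
sum ≈ 0.0150+0.0063+0.2200+0.1800 ≈ 0.4213 m = S ✓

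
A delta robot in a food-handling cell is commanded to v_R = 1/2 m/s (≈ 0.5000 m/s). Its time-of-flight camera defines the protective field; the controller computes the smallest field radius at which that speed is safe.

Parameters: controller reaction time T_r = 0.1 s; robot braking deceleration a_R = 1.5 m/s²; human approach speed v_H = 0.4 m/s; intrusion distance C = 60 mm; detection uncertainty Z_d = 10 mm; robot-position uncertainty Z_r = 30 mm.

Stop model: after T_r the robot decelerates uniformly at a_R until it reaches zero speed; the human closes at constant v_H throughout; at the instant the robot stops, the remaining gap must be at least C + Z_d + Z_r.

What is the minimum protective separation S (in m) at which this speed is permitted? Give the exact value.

braking lasts T_s = (1/2)/(3/2) = 0.3333 s
reaction-phase robot travel = 0.5000·0.1000 = 0.0500 m
robot under decel: 0.5000²/(2·1.5000) = 0.0833 m
human over T_r+T_s: 0.4000·(0.1000+0.3333) = 0.1733 m
margins: 0.0600+0.0100+0.0300 = 0.1000 m
S_min ≈ 0.0500+0.0833+0.1733+0.1000  ⇒  S_min = 61/150 m

S_min = 61/150 m = 0.4067 m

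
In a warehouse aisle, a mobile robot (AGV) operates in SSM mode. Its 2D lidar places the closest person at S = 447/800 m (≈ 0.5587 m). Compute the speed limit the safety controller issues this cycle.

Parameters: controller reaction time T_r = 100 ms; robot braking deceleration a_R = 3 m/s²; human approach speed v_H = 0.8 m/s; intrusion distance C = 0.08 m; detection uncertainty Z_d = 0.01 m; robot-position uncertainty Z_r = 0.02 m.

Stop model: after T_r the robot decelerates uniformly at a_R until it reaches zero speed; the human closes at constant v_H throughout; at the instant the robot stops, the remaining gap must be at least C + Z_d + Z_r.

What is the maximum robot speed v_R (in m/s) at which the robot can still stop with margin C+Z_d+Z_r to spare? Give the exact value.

v_R_max = 3/4 m/s = 0.7500 m/s

at the boundary: (1/6)·v² + (11/30)·v + (-59/160) = 0
  disc = (11/30)² − 4·(1/6)·(-59/160) = 1369/3600 ; √disc = 37/60
  v_R = (−(11/30) + 37/60) / (2·(1/6)) = 3/4 m/s
check:
T_s = v_R/a_R = (3/4)/3 = 0.2500 s
reaction-phase robot travel = 0.7500·0.1000 = 0.0750 m
robot under decel: 0.7500²/(2·3.0000) = 0.0938 m
person approaches 0.8000·(0.1000+0.2500) = 0.2800 m
C+Z_d+Z_r = 0.0800+0.0100+0.0200 = 0.1100 m
sum ≈ 0.0750+0.0938+0.2800+0.1100 ≈ 0.5587 m = S ✓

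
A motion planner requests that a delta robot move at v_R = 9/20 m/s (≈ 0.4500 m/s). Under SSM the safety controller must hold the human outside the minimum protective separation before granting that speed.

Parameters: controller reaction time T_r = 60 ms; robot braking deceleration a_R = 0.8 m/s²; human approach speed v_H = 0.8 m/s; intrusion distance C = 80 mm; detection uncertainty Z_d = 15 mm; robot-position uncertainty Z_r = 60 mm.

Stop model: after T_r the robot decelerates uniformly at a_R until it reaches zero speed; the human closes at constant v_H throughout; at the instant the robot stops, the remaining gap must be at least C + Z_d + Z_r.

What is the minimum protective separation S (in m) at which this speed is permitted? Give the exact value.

T_s = v_R/a_R = (9/20)/(4/5) = 0.5625 s
reaction-phase robot travel = 0.4500·0.0600 = 0.0270 m
robot under decel: 0.4500²/(2·0.8000) = 0.1266 m
human closes 0.8000·0.6225 = 0.4980 m
residual clearance needed = 0.0800+0.0150+0.0600 = 0.1550 m
S_min ≈ 0.0270+0.1266+0.4980+0.1550  ⇒  S_min = 2581/3200 m

S_min = 2581/3200 m = 0.8066 m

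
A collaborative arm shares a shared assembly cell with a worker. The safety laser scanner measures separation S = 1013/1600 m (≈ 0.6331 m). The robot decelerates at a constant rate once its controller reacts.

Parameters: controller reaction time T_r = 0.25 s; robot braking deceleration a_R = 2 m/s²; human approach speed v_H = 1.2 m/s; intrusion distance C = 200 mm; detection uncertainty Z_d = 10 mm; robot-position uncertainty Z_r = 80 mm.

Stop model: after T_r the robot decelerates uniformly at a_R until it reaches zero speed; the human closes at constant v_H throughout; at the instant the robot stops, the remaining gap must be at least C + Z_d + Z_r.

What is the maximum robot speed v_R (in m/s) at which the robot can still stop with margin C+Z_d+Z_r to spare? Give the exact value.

at the boundary: (1/4)·v² + (17/20)·v + (-69/1600) = 0
  disc = (17/20)² − 4·(1/4)·(-69/1600) = 49/64 ; √disc = 7/8
  v_R = (−(17/20) + 7/8) / (2·(1/4)) = 1/20 m/s
check:
T_s = v_R/a_R = (1/20)/2 = 0.0250 s
reaction-phase robot travel = 0.0500·0.2500 = 0.0125 m
braking distance = 0.0500²/(2·2.0000) = 0.0006 m
person approaches 1.2000·(0.2500+0.0250) = 0.3300 m
residual clearance needed = 0.2000+0.0100+0.0800 = 0.2900 m
sum ≈ 0.0125+0.0006+0.3300+0.2900 ≈ 0.6331 m = S ✓

v_R_max = 1/20 m/s = 0.0500 m/s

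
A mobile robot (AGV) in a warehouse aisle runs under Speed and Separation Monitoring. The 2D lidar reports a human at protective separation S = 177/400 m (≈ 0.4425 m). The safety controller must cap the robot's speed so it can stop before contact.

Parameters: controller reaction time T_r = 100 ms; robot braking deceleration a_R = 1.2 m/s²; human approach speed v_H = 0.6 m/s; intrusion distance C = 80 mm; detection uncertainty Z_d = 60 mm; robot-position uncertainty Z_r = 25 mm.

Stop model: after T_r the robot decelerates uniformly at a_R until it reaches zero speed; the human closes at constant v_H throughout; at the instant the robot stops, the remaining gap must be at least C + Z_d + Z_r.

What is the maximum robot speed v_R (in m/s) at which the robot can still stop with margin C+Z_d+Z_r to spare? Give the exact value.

collect terms ⇒ (5/12)·v_R² + (3/5)·v_R + (-87/400) = 0
  disc = (3/5)² − 4·(5/12)·(-87/400) = 289/400 ; √disc = 17/20
  v_R = (−(3/5) + 17/20) / (2·(5/12)) = 3/10 m/s
check:
braking lasts T_s = (3/10)/(6/5) = 0.2500 s
reaction-phase robot travel = 0.3000·0.1000 = 0.0300 m
robot covers 0.3000·0.2500 − ½·1.2000·0.2500² = 0.0375 m while stopping
human over T_r+T_s: 0.6000·(0.1000+0.2500) = 0.2100 m
residual clearance needed = 0.0800+0.0600+0.0250 = 0.1650 m
sum ≈ 0.0300+0.0375+0.2100+0.1650 ≈ 0.4425 m = S ✓

v_R_max = 3/10 m/s = 0.3000 m/s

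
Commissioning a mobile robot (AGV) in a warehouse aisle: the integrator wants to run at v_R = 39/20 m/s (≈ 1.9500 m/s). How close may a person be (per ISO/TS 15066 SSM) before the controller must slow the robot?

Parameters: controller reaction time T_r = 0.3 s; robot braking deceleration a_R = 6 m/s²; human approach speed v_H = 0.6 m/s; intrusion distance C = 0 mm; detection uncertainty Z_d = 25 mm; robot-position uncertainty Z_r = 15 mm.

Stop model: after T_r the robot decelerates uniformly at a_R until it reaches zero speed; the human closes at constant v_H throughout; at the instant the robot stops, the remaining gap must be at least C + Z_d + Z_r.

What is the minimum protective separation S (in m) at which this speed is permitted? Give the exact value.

T_s = v_R/a_R = (39/20)/6 = 0.3250 s
reaction-phase robot travel = 1.9500·0.3000 = 0.5850 m
braking distance = 1.9500²/(2·6.0000) = 0.3169 m
human over T_r+T_s: 0.6000·(0.3000+0.3250) = 0.3750 m
C+Z_d+Z_r = 0.0000+0.0250+0.0150 = 0.0400 m
S_min ≈ 0.5850+0.3169+0.3750+0.0400  ⇒  S_min = 2107/1600 m

S_min = 2107/1600 m = 1.3169 m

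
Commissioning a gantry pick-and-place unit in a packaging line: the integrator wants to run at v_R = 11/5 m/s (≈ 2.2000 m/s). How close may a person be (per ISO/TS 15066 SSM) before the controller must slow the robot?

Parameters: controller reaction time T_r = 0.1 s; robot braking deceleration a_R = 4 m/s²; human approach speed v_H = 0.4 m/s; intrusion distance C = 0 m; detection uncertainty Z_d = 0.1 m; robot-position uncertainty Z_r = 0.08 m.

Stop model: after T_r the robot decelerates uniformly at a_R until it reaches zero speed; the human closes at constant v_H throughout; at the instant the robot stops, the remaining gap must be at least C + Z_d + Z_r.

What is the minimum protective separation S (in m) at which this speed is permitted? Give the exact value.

stop time T_s = (11/5)/4 = 0.5500 s
robot in T_r: 2.2000·0.1000 = 0.2200 m
robot covers 2.2000·0.5500 − ½·4.0000·0.5500² = 0.6050 m while stopping
human closes 0.4000·0.6500 = 0.2600 m
margins: 0.0000+0.1000+0.0800 = 0.1800 m
S_min ≈ 0.2200+0.6050+0.2600+0.1800  ⇒  S_min = 253/200 m

S_min = 253/200 m = 1.2650 m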